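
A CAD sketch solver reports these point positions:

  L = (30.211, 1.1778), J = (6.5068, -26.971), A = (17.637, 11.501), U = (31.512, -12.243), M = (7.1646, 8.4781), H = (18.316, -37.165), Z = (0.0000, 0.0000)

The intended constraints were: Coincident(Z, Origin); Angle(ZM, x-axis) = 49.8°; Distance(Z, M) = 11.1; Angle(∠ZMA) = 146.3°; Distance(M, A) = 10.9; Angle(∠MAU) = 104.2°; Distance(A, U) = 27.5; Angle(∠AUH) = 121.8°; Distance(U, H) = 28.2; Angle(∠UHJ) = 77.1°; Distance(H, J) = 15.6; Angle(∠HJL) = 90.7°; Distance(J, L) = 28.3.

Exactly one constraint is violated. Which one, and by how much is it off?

Distance(J, L) = 28.3 — off by 8.50.

Z = (0.00, 0.00) ✓; ZM at 49.80° ✓; |ZM| = 11.10 ✓; ∠ZMA = 146.3° ✓; |MA| = 10.90 ✓; ∠MAU = 104.2° ✓; |AU| = 27.50 ✓; ∠AUH = 121.8° ✓; |UH| = 28.20 ✓; ∠UHJ = 77.10° ✓; |HJ| = 15.60 ✓; ∠HJL = 90.70° ✓; |JL| = 36.80 ✗.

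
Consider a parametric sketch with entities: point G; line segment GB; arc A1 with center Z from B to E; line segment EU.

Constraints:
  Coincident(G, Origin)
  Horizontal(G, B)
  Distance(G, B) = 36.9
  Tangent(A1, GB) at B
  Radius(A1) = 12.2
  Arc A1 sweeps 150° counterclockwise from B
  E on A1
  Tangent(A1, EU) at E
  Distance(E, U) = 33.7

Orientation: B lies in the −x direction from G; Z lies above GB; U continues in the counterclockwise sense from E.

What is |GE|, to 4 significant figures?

38.30

The tangent condition forces ZB to be normal to GB, so Z = B + (0, 12.2) = (-36.90, 12.20). On A1, B sits at bearing -90° from Z; a 150° counterclockwise sweep puts E at bearing 60°, so E = Z + 12.2·(cos 60°, sin 60°) = (-30.80, 22.77). Then |GE| = |E − G| = 38.30.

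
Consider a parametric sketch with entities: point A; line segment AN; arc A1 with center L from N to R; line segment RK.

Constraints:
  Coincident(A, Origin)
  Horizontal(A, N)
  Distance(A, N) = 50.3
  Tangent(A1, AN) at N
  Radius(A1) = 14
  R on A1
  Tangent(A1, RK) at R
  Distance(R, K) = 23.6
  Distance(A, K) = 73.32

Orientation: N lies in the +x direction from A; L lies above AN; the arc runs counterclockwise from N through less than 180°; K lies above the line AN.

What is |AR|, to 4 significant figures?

66.02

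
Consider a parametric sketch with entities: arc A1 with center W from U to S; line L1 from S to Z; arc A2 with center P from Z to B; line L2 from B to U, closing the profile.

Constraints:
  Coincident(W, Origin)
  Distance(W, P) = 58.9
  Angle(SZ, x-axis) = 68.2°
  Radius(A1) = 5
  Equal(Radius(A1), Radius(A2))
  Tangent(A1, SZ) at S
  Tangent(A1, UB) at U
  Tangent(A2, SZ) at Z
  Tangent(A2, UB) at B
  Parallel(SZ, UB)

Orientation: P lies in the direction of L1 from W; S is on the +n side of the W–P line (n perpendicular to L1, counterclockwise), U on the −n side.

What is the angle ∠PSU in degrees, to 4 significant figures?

85.15°

The slot axis is L1's direction at 68.2°, so u = (cos 68.2°, sin 68.2°) = (0.3714, 0.9285) and n = (−sin 68.2°, cos 68.2°) = (-0.9285, 0.3714). W is at the origin and P lies 58.9 along u from W, so P = 58.9·u = (21.87, 54.69). Tangency of A1 to both parallel lines with radius 5.0 puts S and U at W ± 5.0·n: S = (-4.642, 1.857), U = (4.642, -1.857). Then cos ∠PSU = SP·SU / (|SP||SU|), giving 85.15°.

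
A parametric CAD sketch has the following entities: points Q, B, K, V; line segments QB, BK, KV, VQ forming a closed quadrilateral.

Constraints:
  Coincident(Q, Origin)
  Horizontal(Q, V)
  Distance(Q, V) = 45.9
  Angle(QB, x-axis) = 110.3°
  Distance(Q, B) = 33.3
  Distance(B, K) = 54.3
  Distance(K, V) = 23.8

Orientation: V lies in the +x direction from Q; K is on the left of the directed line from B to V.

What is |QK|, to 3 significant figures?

48.3

Checks: |BK| = 54.30 ✓; |KV| = 23.80 ✓.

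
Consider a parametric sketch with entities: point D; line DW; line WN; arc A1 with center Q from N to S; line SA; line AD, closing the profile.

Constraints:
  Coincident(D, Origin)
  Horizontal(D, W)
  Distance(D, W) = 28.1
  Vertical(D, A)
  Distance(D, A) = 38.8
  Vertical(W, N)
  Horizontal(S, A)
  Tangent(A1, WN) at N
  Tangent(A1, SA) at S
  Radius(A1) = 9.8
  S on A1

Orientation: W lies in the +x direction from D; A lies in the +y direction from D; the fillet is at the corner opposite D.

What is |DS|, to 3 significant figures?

42.9

The virtual corner opposite D is at (28.1, 38.8). Tangency of A1 to WN means the radius QN is perpendicular to WN and the tangent condition forces QS to be normal to SA, with radius 9.8, so the center Q sits 9.8 in from both sides at Q = (18.3, 29.0). That places the tangent points at N = (28.1, 29.0) on WN and S = (18.3, 38.8) on SA. Then |DS| = |S − D| = 42.9.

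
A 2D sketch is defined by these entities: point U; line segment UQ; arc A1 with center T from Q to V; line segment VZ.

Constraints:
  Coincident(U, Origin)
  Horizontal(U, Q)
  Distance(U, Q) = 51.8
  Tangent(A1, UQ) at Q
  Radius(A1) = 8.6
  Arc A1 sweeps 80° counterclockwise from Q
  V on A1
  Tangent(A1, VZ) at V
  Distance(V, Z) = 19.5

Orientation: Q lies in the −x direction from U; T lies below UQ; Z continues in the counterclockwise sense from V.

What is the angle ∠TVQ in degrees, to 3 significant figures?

50.0°

U is at the origin; U and Q share the same y with |UQ| = 51.8 and Q on the −x side, so Q = (-51.8, 0.00). Tangency of A1 to UQ means the radius TQ is perpendicular to UQ, so T = Q + (0, -8.6) = (-51.8, -8.60). On A1, Q sits at bearing 90° from T; an 80° counterclockwise sweep puts V at bearing 170°, so V = T + 8.6·(cos 170°, sin 170°) = (-60.3, -7.11). Then cos ∠TVQ = VT·VQ / (|VT||VQ|), giving 50.0°.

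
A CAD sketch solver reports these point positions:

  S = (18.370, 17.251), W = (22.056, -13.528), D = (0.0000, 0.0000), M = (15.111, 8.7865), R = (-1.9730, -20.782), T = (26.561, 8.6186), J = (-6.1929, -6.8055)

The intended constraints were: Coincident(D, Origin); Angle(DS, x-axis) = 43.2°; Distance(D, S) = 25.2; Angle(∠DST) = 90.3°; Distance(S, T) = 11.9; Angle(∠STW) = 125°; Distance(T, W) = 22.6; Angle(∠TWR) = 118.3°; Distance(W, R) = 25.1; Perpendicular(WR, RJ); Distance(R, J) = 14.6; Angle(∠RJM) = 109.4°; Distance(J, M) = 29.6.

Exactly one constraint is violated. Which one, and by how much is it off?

Distance(J, M) = 29.6 — off by 3.20.

D = (0.00, 0.00) ✓; DS at 43.20° ✓; |DS| = 25.20 ✓; ∠DST = 90.30° ✓; |ST| = 11.90 ✓; ∠STW = 125.0° ✓; |TW| = 22.60 ✓; ∠TWR = 118.3° ✓; |WR| = 25.10 ✓; ∠(WR, RJ) = 90.00° ✓; |RJ| = 14.60 ✓; ∠RJM = 109.4° ✓; |JM| = 26.40 ✗.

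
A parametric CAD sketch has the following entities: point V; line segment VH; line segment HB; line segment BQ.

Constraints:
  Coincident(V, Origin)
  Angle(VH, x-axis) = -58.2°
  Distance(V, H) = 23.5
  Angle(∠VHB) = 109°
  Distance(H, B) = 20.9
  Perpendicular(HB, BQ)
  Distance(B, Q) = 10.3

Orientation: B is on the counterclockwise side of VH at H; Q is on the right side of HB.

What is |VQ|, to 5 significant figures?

43.274

∠VHB = 109.0°, so HB runs at -58.2° + (180° − 109.0°) = 12.800° from the x-axis; with |HB| = 20.9, B = H + 20.9·(cos 12.800°, sin 12.800°) = (32.764, -15.342). HB is perpendicular to BQ; with |BQ| = 10.3 on the right of HB, Q = B + 10.3·(0.22155, -0.97515) = (35.046, -25.386). Then |VQ| = |Q − V| = 43.274.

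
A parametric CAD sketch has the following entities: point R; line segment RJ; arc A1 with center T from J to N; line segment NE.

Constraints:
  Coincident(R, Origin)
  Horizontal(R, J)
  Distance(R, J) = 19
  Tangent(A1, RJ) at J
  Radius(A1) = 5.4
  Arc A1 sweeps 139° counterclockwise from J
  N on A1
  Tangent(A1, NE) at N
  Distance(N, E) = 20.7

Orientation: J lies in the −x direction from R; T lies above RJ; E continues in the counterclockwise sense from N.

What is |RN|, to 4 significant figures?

18.13

R is at the origin; RJ is horizontal with |RJ| = 19.0 and J on the −x side, so J = (-19.00, 0.000). Tangency of A1 to RJ means the radius TJ is perpendicular to RJ, so T = J + (0, 5.4) = (-19.00, 5.400). On A1, J sits at bearing -90° from T; a 139° counterclockwise sweep puts N at bearing 49°, so N = T + 5.4·(cos 49°, sin 49°) = (-15.46, 9.475). Then |RN| = |N − R| = 18.13.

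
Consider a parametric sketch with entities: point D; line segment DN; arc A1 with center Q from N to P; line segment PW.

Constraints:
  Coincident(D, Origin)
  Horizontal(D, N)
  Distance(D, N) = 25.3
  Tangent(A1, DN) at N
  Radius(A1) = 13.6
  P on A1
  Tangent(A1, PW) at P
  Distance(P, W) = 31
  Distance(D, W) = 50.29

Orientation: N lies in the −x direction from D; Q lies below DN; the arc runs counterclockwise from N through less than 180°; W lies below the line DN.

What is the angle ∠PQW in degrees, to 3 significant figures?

66.3°

Checks: |QP| = 13.60 ✓; ∠(QP, PW) = 90.00° ✓; |PW| = 31.00 ✓; |DW| = 50.29 ✓.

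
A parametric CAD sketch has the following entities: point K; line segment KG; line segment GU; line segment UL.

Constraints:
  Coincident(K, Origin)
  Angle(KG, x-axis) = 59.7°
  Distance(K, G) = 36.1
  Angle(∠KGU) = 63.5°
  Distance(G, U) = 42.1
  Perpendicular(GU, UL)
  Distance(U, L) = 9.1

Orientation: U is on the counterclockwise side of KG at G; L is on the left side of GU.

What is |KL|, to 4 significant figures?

34.84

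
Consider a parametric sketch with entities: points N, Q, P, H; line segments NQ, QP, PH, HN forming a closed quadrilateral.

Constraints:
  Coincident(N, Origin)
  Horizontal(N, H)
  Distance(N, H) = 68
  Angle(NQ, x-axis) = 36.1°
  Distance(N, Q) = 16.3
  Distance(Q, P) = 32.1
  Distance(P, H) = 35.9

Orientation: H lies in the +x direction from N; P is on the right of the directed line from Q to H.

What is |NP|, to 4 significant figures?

37.63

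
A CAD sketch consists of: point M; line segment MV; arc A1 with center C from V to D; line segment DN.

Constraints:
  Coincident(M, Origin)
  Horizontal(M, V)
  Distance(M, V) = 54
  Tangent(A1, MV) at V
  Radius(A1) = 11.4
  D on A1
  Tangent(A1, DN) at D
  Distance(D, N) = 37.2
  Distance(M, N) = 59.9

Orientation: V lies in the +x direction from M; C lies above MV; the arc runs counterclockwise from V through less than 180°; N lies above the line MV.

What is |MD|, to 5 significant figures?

65.302

M is at the origin; MV is horizontal with |MV| = 54.0 and V on the +x side, so V = (54.000, 0.0000). A1 meets MV tangentially, so CV is at right angles to MV, so C = V + (0, 11.4) = (54.000, 11.400). Since CD ⟂ DN (tangency), |CN| = √(11.4² + 37.2²) = 38.908 regardless of where D sits on A1. So N lies on both circle(M, 59.9) and circle(C, 38.908); the above-MV intersection is N = (37.558, 46.663). D is the foot of the tangent from N: D = (62.467, 19.033).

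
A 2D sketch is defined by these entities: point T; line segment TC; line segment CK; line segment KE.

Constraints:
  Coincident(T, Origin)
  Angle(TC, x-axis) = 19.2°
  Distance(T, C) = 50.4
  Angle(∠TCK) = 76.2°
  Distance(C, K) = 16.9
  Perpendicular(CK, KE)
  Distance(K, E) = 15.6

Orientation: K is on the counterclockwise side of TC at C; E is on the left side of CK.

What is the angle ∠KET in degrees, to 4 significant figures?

171.7°

T is at the origin; TC runs at 19.2° with length 50.4, so C = 50.4·(cos 19.2°, sin 19.2°) = (47.60, 16.57). ∠TCK = 76.2°, so CK runs at 19.2° + (180° − 76.2°) = 123.0° from the x-axis; with |CK| = 16.9, K = C + 16.9·(cos 123.0°, sin 123.0°) = (38.39, 30.75). The perpendicularity gives KE at right angles to CK; with |KE| = 15.6 on the left of CK, E = K + 15.6·(-0.8387, -0.5446) = (25.31, 22.25). Then cos ∠KET = EK·ET / (|EK||ET|), giving 171.7°.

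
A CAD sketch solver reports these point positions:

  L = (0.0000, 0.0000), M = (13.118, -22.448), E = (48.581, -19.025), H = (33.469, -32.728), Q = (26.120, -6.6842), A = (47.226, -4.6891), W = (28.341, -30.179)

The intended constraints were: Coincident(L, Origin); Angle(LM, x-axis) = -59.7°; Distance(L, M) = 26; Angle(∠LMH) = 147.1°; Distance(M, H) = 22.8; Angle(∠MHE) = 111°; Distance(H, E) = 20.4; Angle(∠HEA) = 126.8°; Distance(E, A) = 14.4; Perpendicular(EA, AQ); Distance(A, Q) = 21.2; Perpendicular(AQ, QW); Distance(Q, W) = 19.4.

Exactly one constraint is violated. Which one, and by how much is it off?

Distance(Q, W) = 19.4 — off by 4.20.

L = (0.00, 0.00) ✓; LM at -59.70° ✓; |LM| = 26.00 ✓; ∠LMH = 147.1° ✓; |MH| = 22.80 ✓; ∠MHE = 111.0° ✓; |HE| = 20.40 ✓; ∠HEA = 126.8° ✓; |EA| = 14.40 ✓; ∠(EA, AQ) = 90.00° ✓; |AQ| = 21.20 ✓; ∠(AQ, QW) = 90.00° ✓; |QW| = 23.60 ✗.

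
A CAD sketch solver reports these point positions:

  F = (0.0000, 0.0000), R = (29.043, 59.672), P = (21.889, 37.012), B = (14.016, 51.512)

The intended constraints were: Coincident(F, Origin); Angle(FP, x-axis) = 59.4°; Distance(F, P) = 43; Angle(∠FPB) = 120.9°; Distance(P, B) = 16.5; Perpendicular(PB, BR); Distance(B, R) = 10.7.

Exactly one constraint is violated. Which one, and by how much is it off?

Distance(B, R) = 10.7 — off by 6.40.

F = (0.00, 0.00) ✓; FP at 59.40° ✓; |FP| = 43.00 ✓; ∠FPB = 120.9° ✓; |PB| = 16.50 ✓; ∠(PB, BR) = 90.00° ✓; |BR| = 17.10 ✗.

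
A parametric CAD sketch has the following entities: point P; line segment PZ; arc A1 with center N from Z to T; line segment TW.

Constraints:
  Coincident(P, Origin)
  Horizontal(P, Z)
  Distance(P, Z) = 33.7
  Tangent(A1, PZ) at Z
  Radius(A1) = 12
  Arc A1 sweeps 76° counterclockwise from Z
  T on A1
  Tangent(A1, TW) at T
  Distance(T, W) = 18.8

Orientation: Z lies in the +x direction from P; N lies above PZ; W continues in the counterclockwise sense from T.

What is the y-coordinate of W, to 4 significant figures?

27.34

P is at the origin; P and Z share the same y with |PZ| = 33.7 and Z on the +x side, so Z = (33.70, 0.000). A1 meets PZ tangentially, so NZ is at right angles to PZ, so N = Z + (0, 12) = (33.70, 12.00). On A1, Z sits at bearing -90° from N; a 76° counterclockwise sweep puts T at bearing -14°, so T = N + 12.0·(cos -14°, sin -14°) = (45.34, 9.097). Since A1 is tangent to TW there, NT ⟂ TW, so TW runs along (−sin -14°, cos -14°); with |TW| = 18.8, W = (49.89, 27.34). So W.y = 27.34.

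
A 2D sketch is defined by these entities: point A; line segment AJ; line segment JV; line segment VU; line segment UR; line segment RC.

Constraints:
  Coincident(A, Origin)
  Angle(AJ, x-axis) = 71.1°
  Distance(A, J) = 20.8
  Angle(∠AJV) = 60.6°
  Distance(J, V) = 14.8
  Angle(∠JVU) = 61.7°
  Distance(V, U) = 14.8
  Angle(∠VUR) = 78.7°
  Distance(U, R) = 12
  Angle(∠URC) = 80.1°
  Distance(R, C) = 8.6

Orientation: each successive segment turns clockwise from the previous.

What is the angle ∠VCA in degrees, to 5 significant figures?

73.151°

A is at the origin; AJ runs at 71.1° with length 20.8, so J = (6.7375, 19.679). ∠AJV = 60.6° gives JV at -48.300° from the x-axis; with |JV| = 14.8, V = (16.583, 8.6283). ∠JVU = 61.7° gives VU at -166.60° from the x-axis; with |VU| = 14.8, U = (2.1858, 5.1985). ∠VUR = 78.7° gives UR at 92.100° from the x-axis; with |UR| = 12.0, R = (1.7461, 17.190). ∠URC = 80.1° gives RC at -7.8000° from the x-axis; with |RC| = 8.6, C = (10.267, 16.023). Then cos ∠VCA = CV·CA / (|CV||CA|), giving 73.151°.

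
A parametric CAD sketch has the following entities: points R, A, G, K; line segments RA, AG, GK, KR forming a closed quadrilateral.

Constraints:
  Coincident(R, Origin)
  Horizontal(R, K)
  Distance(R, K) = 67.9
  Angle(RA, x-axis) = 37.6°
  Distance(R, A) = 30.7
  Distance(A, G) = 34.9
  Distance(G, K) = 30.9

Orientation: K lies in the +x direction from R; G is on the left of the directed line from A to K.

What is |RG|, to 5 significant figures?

64.584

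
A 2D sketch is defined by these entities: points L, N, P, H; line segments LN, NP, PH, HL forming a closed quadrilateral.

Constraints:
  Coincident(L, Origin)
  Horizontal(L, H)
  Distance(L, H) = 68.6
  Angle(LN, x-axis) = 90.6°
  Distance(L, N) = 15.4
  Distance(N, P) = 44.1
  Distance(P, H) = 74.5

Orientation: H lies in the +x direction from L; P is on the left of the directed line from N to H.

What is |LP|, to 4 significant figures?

58.35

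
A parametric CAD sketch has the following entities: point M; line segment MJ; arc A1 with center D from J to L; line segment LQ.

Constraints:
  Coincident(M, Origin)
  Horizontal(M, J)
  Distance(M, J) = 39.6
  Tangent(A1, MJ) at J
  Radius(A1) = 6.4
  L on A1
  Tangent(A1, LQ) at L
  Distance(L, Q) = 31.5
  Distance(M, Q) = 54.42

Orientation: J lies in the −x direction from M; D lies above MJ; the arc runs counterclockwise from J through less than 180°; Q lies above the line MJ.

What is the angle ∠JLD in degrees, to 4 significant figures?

40.29°

M is at the origin; MJ is horizontal with |MJ| = 39.6 and J on the −x side, so J = (-39.60, 0.000). Since A1 is tangent to MJ there, DJ ⟂ MJ, so D = J + (0, 6.4) = (-39.60, 6.400). Since DL ⟂ LQ (tangency), |DQ| = √(6.4² + 31.5²) = 32.14 regardless of where L sits on A1. So Q lies on both circle(M, 54.42) and circle(D, 32.14); the above-MJ intersection is Q = (-38.44, 38.52). L is the foot of the tangent from Q: L = (-33.29, 7.447).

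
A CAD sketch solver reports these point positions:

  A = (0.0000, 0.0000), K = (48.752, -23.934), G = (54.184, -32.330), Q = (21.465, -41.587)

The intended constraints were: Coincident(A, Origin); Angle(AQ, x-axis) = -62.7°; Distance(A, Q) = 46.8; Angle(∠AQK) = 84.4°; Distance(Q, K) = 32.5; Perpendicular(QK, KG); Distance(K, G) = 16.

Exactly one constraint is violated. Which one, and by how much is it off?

Distance(K, G) = 16 — off by 6.00.

A = (0.00, 0.00) ✓; AQ at -62.70° ✓; |AQ| = 46.80 ✓; ∠AQK = 84.40° ✓; |QK| = 32.50 ✓; ∠(QK, KG) = 90.00° ✓; |KG| = 10.00 ✗.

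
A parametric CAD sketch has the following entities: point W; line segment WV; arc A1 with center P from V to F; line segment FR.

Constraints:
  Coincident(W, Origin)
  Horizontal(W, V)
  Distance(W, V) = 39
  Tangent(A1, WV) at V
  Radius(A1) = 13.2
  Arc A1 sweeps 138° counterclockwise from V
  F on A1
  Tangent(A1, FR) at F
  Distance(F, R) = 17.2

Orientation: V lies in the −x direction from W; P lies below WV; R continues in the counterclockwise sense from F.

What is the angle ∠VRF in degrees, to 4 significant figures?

41.47°

W is at the origin; W and V share the same y with |WV| = 39.0 and V on the −x side, so V = (-39.00, 0.000). The tangent condition forces PV to be normal to WV, so P = V + (0, -13.2) = (-39.00, -13.20). On A1, V sits at bearing 90° from P; a 138° counterclockwise sweep puts F at bearing 228°, so F = P + 13.2·(cos 228°, sin 228°) = (-47.83, -23.01). A1 meets FR tangentially, so PF is at right angles to FR, so FR runs along (−sin 228°, cos 228°); with |FR| = 17.2, R = (-35.05, -34.52). Then cos ∠VRF = RV·RF / (|RV||RF|), giving 41.47°.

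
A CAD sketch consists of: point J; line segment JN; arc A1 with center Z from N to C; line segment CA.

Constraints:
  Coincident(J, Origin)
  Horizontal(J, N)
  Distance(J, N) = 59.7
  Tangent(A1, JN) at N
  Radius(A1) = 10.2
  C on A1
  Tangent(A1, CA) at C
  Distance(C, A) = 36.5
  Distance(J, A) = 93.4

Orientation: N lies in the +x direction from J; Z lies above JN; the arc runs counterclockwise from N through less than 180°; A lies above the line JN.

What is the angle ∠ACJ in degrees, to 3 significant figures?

121°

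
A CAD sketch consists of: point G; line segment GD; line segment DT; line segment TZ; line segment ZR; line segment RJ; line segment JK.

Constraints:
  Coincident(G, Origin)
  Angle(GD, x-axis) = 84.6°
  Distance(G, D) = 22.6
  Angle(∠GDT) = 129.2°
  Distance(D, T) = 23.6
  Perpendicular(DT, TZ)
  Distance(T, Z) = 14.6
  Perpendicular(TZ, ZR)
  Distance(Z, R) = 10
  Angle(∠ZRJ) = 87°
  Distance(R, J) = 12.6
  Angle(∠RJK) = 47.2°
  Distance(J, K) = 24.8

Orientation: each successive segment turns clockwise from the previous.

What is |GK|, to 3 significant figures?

45.9

G is at the origin; GD runs at 84.6° with length 22.6, so D = (2.13, 22.5). ∠GDT = 129.2° gives DT at 33.8° from the x-axis; with |DT| = 23.6, T = (21.7, 35.6). DT is perpendicular to TZ, so TZ runs at -56.2°; with |TZ| = 14.6, Z = (29.9, 23.5). The perpendicularity gives ZR at right angles to TZ, so ZR runs at -146°; with |ZR| = 10.0, R = (21.6, 17.9). ∠ZRJ = 87.0° gives RJ at 121° from the x-axis; with |RJ| = 12.6, J = (15.1, 28.8). ∠RJK = 47.2° gives JK at -12.0° from the x-axis; with |JK| = 24.8, K = (39.4, 23.6). Then |GK| = |K − G| = 45.9.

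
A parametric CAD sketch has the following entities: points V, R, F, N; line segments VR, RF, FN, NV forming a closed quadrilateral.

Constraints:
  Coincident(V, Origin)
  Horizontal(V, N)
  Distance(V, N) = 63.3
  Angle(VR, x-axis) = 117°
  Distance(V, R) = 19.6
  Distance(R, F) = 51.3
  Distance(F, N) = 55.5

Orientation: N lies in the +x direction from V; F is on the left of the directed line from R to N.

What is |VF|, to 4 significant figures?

57.32

V is at the origin; V and N share the same y with |VN| = 63.3 and N in +x, so N = (63.3, 0). VR runs at 117.0° with |VR| = 19.6, so R = (-8.898, 17.46). F is determined by |RF| = 51.3 and |FN| = 55.5 together: it lies at the intersection of circle(R, 51.3) and circle(N, 55.5). With |RN| = 74.28, the foot of the radical line on RN is 34.12 from R and the perpendicular offset is √(51.3² − 34.12²) = 38.31. Taking the left-of-RN solution: F = (33.27, 46.68).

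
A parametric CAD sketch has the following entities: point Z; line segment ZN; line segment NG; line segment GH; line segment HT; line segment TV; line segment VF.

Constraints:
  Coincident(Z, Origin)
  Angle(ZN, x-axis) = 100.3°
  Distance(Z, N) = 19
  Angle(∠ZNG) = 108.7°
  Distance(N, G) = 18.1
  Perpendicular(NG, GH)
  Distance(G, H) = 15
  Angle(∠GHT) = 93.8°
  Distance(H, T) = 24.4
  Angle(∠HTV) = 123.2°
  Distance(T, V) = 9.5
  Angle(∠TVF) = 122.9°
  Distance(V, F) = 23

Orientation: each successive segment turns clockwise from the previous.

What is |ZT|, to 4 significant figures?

1.389

Z is at the origin; ZN runs at 100.3° with length 19.0, so N = (-3.397, 18.69). ∠ZNG = 108.7° gives NG at 29.00° from the x-axis; with |NG| = 18.1, G = (12.43, 27.47). NG is perpendicular to GH, so GH runs at -61.00°; with |GH| = 15.0, H = (19.71, 14.35). ∠GHT = 93.8° gives HT at -147.2° from the x-axis; with |HT| = 24.4, T = (-0.8043, 1.132). Then |ZT| = |T − Z| = 1.389.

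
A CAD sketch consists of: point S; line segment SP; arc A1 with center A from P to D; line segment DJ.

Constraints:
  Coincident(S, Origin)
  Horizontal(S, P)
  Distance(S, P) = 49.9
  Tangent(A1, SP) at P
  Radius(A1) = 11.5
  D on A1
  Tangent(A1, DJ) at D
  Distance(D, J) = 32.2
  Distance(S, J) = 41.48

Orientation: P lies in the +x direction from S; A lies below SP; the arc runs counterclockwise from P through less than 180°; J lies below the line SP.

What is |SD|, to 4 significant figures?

40.32

Checks: |SP| = 49.90 ✓; |AD| = 11.50 ✓; ∠(AD, DJ) = 90.00° ✓; |DJ| = 32.20 ✓; |SJ| = 41.48 ✓.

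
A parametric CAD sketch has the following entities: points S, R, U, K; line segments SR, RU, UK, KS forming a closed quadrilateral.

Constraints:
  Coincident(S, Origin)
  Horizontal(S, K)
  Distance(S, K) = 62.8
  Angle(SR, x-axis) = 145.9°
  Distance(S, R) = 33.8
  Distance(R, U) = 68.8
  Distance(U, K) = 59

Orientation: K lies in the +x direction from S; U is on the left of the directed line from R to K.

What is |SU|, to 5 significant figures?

60.625

S is at the origin; SK is horizontal with |SK| = 62.8 and K in +x, so K = (62.8, 0). SR runs at 145.9° with |SR| = 33.8, so R = (-27.988, 18.950). U is determined by |RU| = 68.8 and |UK| = 59.0 together: it lies at the intersection of circle(R, 68.8) and circle(K, 59.0). With |RK| = 92.745, the foot of the radical line on RK is 53.125 from R and the perpendicular offset is √(68.8² − 53.125²) = 43.718. Taking the left-of-RK solution: U = (32.948, 50.890).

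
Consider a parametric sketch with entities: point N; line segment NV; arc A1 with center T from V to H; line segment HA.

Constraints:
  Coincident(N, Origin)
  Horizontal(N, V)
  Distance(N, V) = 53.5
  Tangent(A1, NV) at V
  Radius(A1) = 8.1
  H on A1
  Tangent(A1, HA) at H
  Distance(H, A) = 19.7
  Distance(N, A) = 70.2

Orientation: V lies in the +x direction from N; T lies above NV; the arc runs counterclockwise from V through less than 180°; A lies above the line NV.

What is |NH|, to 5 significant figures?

61.792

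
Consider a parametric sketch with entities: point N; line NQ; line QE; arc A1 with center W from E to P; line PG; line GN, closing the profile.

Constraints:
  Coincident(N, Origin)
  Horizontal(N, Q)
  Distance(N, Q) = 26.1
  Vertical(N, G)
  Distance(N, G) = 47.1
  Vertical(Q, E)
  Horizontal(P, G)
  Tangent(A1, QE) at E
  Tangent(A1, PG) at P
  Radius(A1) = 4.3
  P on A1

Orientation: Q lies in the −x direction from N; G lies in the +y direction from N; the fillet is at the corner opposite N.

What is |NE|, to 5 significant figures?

50.130

N is at the origin; NQ is horizontal with |NQ| = 26.1 and Q on the −x side, so Q = (-26.100, 0.0000). N and G share the same x with |NG| = 47.1 and G on the +y side, so G = (0.0000, 47.100). The virtual corner opposite N is at (-26.100, 47.100). Since A1 is tangent to QE there, WE ⟂ QE and A1 meets PG tangentially, so WP is at right angles to PG, with radius 4.3, so the center W sits 4.3 in from both sides at W = (-21.800, 42.800). That places the tangent points at E = (-26.100, 42.800) on QE and P = (-21.800, 47.100) on PG. Then |NE| = |E − N| = 50.130.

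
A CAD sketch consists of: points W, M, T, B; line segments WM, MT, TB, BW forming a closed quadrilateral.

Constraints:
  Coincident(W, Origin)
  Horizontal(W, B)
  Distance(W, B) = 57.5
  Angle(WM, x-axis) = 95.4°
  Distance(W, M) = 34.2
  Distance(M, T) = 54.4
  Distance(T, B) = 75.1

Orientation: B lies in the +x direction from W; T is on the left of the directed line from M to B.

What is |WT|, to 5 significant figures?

80.348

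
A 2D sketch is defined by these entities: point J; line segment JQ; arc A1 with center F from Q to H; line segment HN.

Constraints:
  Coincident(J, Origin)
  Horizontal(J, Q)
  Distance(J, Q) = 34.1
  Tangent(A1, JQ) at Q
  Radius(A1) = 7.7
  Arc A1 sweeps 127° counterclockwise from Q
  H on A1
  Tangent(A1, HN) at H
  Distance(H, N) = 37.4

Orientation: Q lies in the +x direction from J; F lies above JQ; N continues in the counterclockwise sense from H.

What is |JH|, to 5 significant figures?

42.097

Tangency of A1 to JQ means the radius FQ is perpendicular to JQ, so F = Q + (0, 7.7) = (34.100, 7.7000). On A1, Q sits at bearing -90° from F; a 127° counterclockwise sweep puts H at bearing 37°, so H = F + 7.7·(cos 37°, sin 37°) = (40.249, 12.334). Then |JH| = |H − J| = 42.097.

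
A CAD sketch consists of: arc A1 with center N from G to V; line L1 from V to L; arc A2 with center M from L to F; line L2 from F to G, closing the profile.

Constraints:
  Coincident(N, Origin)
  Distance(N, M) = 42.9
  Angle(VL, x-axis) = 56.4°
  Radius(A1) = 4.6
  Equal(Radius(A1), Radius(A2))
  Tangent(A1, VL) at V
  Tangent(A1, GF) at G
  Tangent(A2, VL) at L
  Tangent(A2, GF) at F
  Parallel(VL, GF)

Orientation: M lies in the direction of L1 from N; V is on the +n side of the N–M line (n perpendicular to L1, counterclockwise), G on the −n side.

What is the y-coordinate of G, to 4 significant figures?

-2.546

The slot axis is L1's direction at 56.4°, so u = (cos 56.4°, sin 56.4°) = (0.5534, 0.8329) and n = (−sin 56.4°, cos 56.4°) = (-0.8329, 0.5534). N is at the origin and M lies 42.9 along u from N, so M = 42.9·u = (23.74, 35.73). Tangency of A1 to both parallel lines with radius 4.6 puts V and G at N ± 4.6·n: V = (-3.831, 2.546), G = (3.831, -2.546). So G.y = -2.546.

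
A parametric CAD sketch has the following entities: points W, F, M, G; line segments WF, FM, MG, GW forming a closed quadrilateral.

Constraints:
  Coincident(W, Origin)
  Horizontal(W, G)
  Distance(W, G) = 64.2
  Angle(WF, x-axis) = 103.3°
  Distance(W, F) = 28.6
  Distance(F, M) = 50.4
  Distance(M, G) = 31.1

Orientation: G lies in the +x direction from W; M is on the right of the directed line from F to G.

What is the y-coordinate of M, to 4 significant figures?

-3.050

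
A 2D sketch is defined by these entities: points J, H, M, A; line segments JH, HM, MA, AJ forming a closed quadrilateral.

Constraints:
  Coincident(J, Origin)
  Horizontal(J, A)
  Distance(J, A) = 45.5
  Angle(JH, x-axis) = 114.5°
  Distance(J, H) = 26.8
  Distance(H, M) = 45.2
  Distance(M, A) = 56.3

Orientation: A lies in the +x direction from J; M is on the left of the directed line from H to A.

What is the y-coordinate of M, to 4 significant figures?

52.23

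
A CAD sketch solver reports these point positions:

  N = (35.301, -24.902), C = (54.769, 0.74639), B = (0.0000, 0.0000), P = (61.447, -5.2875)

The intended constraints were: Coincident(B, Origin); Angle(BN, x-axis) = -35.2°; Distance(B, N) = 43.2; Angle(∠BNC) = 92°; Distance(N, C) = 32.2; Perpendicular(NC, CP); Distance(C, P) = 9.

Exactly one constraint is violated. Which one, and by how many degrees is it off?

Perpendicular(NC, CP) — off by 4.90°.

B = (0.00, 0.00) ✓; BN at -35.20° ✓; |BN| = 43.20 ✓; ∠BNC = 92.00° ✓; |NC| = 32.20 ✓; ∠(NC, CP) = 94.90° ✗; |CP| = 9.000 ✓.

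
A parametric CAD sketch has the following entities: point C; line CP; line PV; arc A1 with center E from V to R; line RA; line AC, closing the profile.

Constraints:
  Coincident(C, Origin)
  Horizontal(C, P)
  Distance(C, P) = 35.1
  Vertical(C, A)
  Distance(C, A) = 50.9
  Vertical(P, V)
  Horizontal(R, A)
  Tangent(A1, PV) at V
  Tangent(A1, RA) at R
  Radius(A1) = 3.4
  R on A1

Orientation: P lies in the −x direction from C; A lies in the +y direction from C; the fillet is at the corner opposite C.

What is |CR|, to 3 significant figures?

60.0

C is at the origin; CP is horizontal with |CP| = 35.1 and P on the −x side, so P = (-35.1, 0.00). C and A share the same x with |CA| = 50.9 and A on the +y side, so A = (0.00, 50.9). The virtual corner opposite C is at (-35.1, 50.9). A1 meets PV tangentially, so EV is at right angles to PV and the tangent condition forces ER to be normal to RA, with radius 3.4, so the center E sits 3.4 in from both sides at E = (-31.7, 47.5). That places the tangent points at V = (-35.1, 47.5) on PV and R = (-31.7, 50.9) on RA. Then |CR| = |R − C| = 60.0.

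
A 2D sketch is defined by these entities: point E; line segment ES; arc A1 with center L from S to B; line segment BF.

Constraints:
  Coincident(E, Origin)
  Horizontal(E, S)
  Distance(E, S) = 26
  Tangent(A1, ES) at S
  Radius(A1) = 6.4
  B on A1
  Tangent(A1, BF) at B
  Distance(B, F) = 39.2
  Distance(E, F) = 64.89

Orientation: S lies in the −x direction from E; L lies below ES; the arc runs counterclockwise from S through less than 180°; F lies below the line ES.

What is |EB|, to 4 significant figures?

30.90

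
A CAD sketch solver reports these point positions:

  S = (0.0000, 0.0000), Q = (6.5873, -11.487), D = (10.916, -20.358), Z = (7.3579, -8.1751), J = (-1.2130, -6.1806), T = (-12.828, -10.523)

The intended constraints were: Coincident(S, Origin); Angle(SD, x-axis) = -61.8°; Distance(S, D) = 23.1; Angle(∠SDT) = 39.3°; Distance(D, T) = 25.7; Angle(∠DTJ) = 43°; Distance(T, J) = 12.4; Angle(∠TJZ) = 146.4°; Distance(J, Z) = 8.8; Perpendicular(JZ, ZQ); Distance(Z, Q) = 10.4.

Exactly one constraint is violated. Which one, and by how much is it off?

Distance(Z, Q) = 10.4 — off by 7.00.

S = (0.00, 0.00) ✓; SD at -61.80° ✓; |SD| = 23.10 ✓; ∠SDT = 39.30° ✓; |DT| = 25.70 ✓; ∠DTJ = 43.00° ✓; |TJ| = 12.40 ✓; ∠TJZ = 146.4° ✓; |JZ| = 8.800 ✓; ∠(JZ, ZQ) = 90.00° ✓; |ZQ| = 3.400 ✗.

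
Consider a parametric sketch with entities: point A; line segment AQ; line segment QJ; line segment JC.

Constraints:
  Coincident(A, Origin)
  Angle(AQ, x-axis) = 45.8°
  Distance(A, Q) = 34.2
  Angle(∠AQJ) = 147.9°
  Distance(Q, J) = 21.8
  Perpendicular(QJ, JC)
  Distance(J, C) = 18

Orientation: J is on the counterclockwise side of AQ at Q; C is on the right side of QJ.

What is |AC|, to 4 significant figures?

62.34

A is at the origin; AQ runs at 45.8° with length 34.2, so Q = 34.2·(cos 45.8°, sin 45.8°) = (23.84, 24.52). ∠AQJ = 147.9°, so QJ runs at 45.8° + (180° − 147.9°) = 77.90° from the x-axis; with |QJ| = 21.8, J = Q + 21.8·(cos 77.90°, sin 77.90°) = (28.41, 45.83). QJ is perpendicular to JC; with |JC| = 18.0 on the right of QJ, C = J + 18.0·(0.9778, -0.2096) = (46.01, 42.06). Then |AC| = |C − A| = 62.34.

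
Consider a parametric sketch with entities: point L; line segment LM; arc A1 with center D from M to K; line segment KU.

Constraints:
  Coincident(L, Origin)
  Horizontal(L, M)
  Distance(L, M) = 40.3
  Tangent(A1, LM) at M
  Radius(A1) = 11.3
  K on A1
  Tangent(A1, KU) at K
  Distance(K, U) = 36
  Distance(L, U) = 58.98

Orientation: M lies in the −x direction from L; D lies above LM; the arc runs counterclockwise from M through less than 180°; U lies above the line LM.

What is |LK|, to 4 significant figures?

31.75

L is at the origin; L and M share the same y with |LM| = 40.3 and M on the −x side, so M = (-40.30, 0.000). The tangent condition forces DM to be normal to LM, so D = M + (0, 11.3) = (-40.30, 11.30). Since DK ⟂ KU (tangency), |DU| = √(11.3² + 36.0²) = 37.73 regardless of where K sits on A1. So U lies on both circle(L, 58.98) and circle(D, 37.73); the above-LM intersection is U = (-33.65, 48.44). K is the foot of the tangent from U: K = (-29.09, 12.73).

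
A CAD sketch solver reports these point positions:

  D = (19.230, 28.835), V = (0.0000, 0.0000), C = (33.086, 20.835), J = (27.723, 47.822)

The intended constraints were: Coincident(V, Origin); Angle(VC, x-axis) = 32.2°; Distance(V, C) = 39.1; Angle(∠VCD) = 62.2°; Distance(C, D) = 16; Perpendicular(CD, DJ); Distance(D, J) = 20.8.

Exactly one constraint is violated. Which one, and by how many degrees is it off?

Perpendicular(CD, DJ) — off by 5.90°.

V = (0.00, 0.00) ✓; VC at 32.20° ✓; |VC| = 39.10 ✓; ∠VCD = 62.20° ✓; |CD| = 16.00 ✓; ∠(CD, DJ) = 84.10° ✗; |DJ| = 20.80 ✓.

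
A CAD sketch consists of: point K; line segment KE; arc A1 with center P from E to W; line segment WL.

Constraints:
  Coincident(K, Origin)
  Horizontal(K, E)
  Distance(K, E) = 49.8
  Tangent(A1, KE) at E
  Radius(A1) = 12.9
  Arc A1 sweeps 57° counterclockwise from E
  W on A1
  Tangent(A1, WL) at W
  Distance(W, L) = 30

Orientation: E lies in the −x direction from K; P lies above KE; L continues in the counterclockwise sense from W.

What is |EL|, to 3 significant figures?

41.2

K is at the origin; K and E share the same y with |KE| = 49.8 and E on the −x side, so E = (-49.8, 0.00). A1 meets KE tangentially, so PE is at right angles to KE, so P = E + (0, 12.9) = (-49.8, 12.9). On A1, E sits at bearing -90° from P; a 57° counterclockwise sweep puts W at bearing -33°, so W = P + 12.9·(cos -33°, sin -33°) = (-39.0, 5.87). A1 meets WL tangentially, so PW is at right angles to WL, so WL runs along (−sin -33°, cos -33°); with |WL| = 30.0, L = (-22.6, 31.0). Then |EL| = |L − E| = 41.2.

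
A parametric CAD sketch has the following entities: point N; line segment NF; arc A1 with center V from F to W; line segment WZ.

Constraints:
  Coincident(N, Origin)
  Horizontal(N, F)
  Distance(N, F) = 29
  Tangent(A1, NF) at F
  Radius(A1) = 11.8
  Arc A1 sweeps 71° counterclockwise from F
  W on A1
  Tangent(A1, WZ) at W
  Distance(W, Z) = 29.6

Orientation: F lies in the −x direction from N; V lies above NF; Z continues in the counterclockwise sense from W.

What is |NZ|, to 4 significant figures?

36.87

On A1, F sits at bearing -90° from V; a 71° counterclockwise sweep puts W at bearing -19°, so W = V + 11.8·(cos -19°, sin -19°) = (-17.84, 7.958). Tangency of A1 to WZ means the radius VW is perpendicular to WZ, so WZ runs along (−sin -19°, cos -19°); with |WZ| = 29.6, Z = (-8.206, 35.95). Then |NZ| = |Z − N| = 36.87.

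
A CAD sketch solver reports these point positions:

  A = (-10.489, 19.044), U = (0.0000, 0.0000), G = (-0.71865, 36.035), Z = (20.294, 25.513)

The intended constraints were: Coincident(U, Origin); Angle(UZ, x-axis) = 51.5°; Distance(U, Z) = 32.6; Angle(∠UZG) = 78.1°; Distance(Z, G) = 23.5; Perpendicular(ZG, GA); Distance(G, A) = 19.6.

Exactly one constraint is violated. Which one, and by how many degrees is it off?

Perpendicular(ZG, GA) — off by 3.30°.

U = (0.00, 0.00) ✓; UZ at 51.50° ✓; |UZ| = 32.60 ✓; ∠UZG = 78.10° ✓; |ZG| = 23.50 ✓; ∠(ZG, GA) = 86.70° ✗; |GA| = 19.60 ✓.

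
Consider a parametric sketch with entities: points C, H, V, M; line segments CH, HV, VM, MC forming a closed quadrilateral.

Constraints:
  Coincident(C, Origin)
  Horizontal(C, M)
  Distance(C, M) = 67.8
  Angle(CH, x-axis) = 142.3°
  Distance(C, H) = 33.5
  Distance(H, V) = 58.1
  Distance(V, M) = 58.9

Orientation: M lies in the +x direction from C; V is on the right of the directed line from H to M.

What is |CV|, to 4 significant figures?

25.61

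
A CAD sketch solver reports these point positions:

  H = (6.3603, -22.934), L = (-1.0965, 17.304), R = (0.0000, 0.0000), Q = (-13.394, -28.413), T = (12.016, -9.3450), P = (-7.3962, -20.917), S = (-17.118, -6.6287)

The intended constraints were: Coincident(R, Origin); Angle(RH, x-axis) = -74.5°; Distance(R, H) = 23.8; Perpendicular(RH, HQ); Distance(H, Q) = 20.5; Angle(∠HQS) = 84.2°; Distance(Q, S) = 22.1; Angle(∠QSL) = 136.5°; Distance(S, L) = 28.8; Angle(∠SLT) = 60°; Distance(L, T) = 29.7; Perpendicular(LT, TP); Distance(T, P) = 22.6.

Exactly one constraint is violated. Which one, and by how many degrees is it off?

Perpendicular(LT, TP) — off by 4.60°.

R = (0.00, 0.00) ✓; RH at -74.50° ✓; |RH| = 23.80 ✓; ∠(RH, HQ) = 90.00° ✓; |HQ| = 20.50 ✓; ∠HQS = 84.20° ✓; |QS| = 22.10 ✓; ∠QSL = 136.5° ✓; |SL| = 28.80 ✓; ∠SLT = 60.00° ✓; |LT| = 29.70 ✓; ∠(LT, TP) = 85.40° ✗; |TP| = 22.60 ✓.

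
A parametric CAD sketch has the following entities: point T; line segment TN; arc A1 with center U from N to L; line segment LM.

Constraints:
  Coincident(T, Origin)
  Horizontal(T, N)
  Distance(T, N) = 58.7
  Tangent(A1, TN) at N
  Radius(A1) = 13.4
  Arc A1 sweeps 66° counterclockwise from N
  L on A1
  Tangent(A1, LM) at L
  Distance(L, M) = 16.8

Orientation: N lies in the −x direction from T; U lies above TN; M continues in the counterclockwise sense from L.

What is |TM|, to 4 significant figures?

45.97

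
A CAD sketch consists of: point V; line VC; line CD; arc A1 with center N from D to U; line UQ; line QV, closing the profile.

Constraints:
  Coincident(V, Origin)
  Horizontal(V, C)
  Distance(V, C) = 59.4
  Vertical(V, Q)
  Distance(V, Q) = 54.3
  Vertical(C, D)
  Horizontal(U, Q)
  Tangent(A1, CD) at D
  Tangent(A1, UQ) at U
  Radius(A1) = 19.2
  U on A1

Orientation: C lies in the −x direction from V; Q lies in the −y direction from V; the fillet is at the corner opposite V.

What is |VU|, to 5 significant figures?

67.561

The virtual corner opposite V is at (-59.400, -54.300). Since A1 is tangent to CD there, ND ⟂ CD and the tangent condition forces NU to be normal to UQ, with radius 19.2, so the center N sits 19.2 in from both sides at N = (-40.200, -35.100). That places the tangent points at D = (-59.400, -35.100) on CD and U = (-40.200, -54.300) on UQ. Then |VU| = |U − V| = 67.561.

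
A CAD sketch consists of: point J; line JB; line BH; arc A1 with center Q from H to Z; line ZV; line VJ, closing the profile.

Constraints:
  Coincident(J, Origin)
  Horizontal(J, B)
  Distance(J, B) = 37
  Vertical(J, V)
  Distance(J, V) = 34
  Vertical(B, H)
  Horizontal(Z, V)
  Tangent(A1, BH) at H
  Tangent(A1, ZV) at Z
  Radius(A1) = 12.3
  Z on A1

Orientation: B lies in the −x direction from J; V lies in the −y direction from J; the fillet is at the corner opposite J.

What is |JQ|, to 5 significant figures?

32.878

J is at the origin; J and B share the same y with |JB| = 37.0 and B on the −x side, so B = (-37.000, 0.0000). J and V share the same x with |JV| = 34.0 and V on the −y side, so V = (0.0000, -34.000). The virtual corner opposite J is at (-37.000, -34.000). Since A1 is tangent to BH there, QH ⟂ BH and tangency of A1 to ZV means the radius QZ is perpendicular to ZV, with radius 12.3, so the center Q sits 12.3 in from both sides at Q = (-24.700, -21.700). Then |JQ| = |Q − J| = 32.878.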